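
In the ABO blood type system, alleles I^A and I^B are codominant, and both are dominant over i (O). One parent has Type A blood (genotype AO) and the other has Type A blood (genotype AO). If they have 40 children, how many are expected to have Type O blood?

Cross: AO × AO
Possible offspring genotypes: 1 AA, 2 AO, 1 OO
Blood type counts: 3 Type A, 1 Type O
Probability of Type O: 1/4
Expected count = 1/4 × 40 = 10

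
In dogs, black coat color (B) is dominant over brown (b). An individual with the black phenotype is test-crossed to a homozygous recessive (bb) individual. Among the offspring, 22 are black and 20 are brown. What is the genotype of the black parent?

Test cross: ? × bb
Offspring: 22 black, 20 brown — approximately 1:1.
A 1:1 ratio in a test cross indicates the unknown parent is heterozygous (Bb).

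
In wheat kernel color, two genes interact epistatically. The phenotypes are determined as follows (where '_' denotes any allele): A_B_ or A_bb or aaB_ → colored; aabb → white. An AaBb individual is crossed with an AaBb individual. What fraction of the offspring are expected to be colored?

Cross: AaBb × AaBb — consider each gene separately:
A gene: Aa × Aa → 1 AA, 2 Aa, 1 aa → 3 A_ : 1 aa (out of 4)
B gene: Bb × Bb → 1 BB, 2 Bb, 1 bb → 3 B_ : 1 bb (out of 4)
Genotype classes (out of 4 × 4 = 16): A_B_ = 3×3 = 9; A_bb = 3×1 = 3; aaB_ = 1×3 = 3; aabb = 1×1 = 1
Apply the phenotype rules: A_B_ (9) + A_bb (3) + aaB_ (3) → colored; aabb (1) → white
Phenotype counts (out of 16): 15 colored, 1 white
colored: 15 out of 16
Probability: 15/16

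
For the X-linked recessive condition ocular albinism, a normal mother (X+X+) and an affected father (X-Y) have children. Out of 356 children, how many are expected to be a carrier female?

Cross: X+X+ × X-Y
Offspring: 2 X+X-, 2 X+Y
Probability of a carrier female: 2/4 = 1/2
Expected count = 1/2 × 356 = 178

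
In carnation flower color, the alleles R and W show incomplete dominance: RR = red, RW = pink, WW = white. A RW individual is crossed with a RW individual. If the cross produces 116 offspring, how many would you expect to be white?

Punnett square for RW × RW:
Offspring genotypes: 1 RR, 2 RW, 1 WW
Phenotype counts: 1 red, 2 pink, 1 white
white: 1 out of 4 → fraction 1/4
Expected count = 1/4 × 116 = 29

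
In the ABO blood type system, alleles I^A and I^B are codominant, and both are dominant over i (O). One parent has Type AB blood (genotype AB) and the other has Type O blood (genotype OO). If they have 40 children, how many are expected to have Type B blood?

Cross: AB × OO
Possible offspring genotypes: 2 AO, 2 BO
Blood type counts: 2 Type A, 2 Type B
Probability of Type B: 2/4 = 1/2
Expected count = 1/2 × 40 = 20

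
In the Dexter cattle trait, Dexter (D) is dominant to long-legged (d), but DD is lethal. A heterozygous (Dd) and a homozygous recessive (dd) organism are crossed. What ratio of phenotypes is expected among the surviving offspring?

Cross: Dd × dd
Punnett square offspring (before lethality): 2 Dd, 2 dd
No DD offspring are produced in this cross.
Ratio: 1 Dexter (short-legged) : 1 long-legged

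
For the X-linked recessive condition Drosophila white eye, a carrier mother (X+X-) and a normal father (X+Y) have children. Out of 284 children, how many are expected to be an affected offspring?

Cross: X+X- × X+Y
Offspring: 1 X+X+, 1 X+Y, 1 X+X-, 1 X-Y
Probability of an affected offspring: 1/4
Expected count = 1/4 × 284 = 71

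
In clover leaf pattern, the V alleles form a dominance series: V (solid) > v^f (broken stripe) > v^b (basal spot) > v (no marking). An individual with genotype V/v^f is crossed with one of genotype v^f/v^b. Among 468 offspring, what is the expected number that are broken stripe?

Cross: V/v^f × v^f/v^b
Allele dominance: V > v^f > v^b > v
Offspring genotypes: 1 V/v^f, 1 V/v^b, 1 v^f/v^f, 1 v^f/v^b
Phenotype counts: 2 solid, 2 broken stripe
broken stripe: 2 out of 4 → fraction 1/2
Expected count = 1/2 × 468 = 234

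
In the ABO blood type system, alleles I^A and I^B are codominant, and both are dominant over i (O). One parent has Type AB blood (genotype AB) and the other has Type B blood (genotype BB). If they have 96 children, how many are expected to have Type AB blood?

Cross: AB × BB
Possible offspring genotypes: 2 AB, 2 BB
Blood type counts: 2 Type AB, 2 Type B
Probability of Type AB: 2/4 = 1/2
Expected count = 1/2 × 96 = 48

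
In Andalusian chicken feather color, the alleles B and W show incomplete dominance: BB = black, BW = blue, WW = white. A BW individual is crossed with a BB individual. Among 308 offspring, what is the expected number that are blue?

Punnett square for BW × BB:
Offspring genotypes: 2 BB, 2 BW
Phenotype counts: 2 black, 2 blue
blue: 2 out of 4 → fraction 1/2
Expected count = 1/2 × 308 = 154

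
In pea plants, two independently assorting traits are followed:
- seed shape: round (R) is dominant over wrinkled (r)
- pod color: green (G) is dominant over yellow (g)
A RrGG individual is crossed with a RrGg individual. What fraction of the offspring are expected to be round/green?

Dihybrid cross RrGG × RrGg — consider each gene separately:
seed shape: Rr × Rr → 1 RR, 2 Rr, 1 rr → 3 R_ : 1 rr (out of 4)
pod color: GG × Gg → 2 GG, 2 Gg → 4 G_ (out of 4)
Combine (counts out of 4 × 4 = 16): round/green (R_G_) = 3×4 = 12; wrinkled/green (rrG_) = 1×4 = 4
Phenotype counts (out of 16): 12 round/green, 4 wrinkled/green
round/green: 12 out of 16
Probability: 12/16 = 3/4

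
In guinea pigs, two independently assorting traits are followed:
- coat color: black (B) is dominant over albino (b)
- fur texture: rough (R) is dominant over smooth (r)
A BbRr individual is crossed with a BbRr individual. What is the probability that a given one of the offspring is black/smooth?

Dihybrid cross BbRr × BbRr — consider each gene separately:
coat color: Bb × Bb → 1 BB, 2 Bb, 1 bb → 3 B_ : 1 bb (out of 4)
fur texture: Rr × Rr → 1 RR, 2 Rr, 1 rr → 3 R_ : 1 rr (out of 4)
Combine (counts out of 4 × 4 = 16): black/rough (B_R_) = 3×3 = 9; black/smooth (B_rr) = 3×1 = 3; albino/rough (bbR_) = 1×3 = 3; albino/smooth (bbrr) = 1×1 = 1
Phenotype counts (out of 16): 9 black/rough, 3 black/smooth, 3 albino/rough, 1 albino/smooth
black/smooth: 3 out of 16
Probability: 3/16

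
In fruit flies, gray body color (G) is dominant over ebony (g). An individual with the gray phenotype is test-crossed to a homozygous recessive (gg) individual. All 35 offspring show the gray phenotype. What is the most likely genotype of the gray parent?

Test cross: ? × gg
All offspring are gray.
If the unknown parent were heterozygous (Gg), about half of 35 offspring would be ebony; none are. The unknown parent is most likely homozygous dominant (GG).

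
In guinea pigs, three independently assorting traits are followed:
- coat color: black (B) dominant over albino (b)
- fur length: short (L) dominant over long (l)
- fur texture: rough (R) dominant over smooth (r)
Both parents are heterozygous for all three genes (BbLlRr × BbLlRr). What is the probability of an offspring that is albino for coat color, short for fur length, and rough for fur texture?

Trihybrid cross: BbLlRr × BbLlRr
Each trait segregates independently with a 3:1 phenotypic ratio, so each gene contributes 3/4 (dominant) or 1/4 (recessive).
Target: albino (coat color), short (fur length), rough (fur texture)
Probability = product of independent per-trait probabilities
= 1/4 × 3/4 × 3/4 = 9/64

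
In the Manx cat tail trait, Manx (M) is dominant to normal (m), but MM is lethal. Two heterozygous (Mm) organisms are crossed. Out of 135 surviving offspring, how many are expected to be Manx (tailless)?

Cross: Mm × Mm
Punnett square offspring (before lethality): 1 MM, 2 Mm, 1 mm
The MM genotype is lethal (embryos die); surviving offspring: 2 Mm, 1 mm
Manx (tailless): 2 out of 3 → fraction 2/3
Expected count = 2/3 × 135 = 90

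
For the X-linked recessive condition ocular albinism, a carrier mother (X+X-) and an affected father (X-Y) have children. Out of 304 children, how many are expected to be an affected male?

Cross: X+X- × X-Y
Offspring: 1 X+X-, 1 X+Y, 1 X-X-, 1 X-Y
Probability of an affected male: 1/4
Expected count = 1/4 × 304 = 76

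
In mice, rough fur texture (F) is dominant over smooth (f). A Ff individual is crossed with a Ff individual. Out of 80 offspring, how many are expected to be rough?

Punnett square for Ff × Ff:
Offspring genotypes: 1 FF, 2 Ff, 1 ff
rough: 3, smooth: 1
rough: 3 out of 4 → fraction 3/4
Expected count = 3/4 × 80 = 60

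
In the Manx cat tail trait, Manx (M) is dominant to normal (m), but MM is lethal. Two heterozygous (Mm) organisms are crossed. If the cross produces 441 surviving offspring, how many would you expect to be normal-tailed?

Cross: Mm × Mm
Punnett square offspring (before lethality): 1 MM, 2 Mm, 1 mm
The MM genotype is lethal (embryos die); surviving offspring: 2 Mm, 1 mm
normal-tailed: 1 out of 3 → fraction 1/3
Expected count = 1/3 × 441 = 147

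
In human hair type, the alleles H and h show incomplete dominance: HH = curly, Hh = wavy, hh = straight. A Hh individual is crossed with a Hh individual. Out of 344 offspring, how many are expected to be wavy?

Punnett square for Hh × Hh:
Offspring genotypes: 1 HH, 2 Hh, 1 hh
Phenotype counts: 1 curly, 2 wavy, 1 straight
wavy: 2 out of 4 → fraction 1/2
Expected count = 1/2 × 344 = 172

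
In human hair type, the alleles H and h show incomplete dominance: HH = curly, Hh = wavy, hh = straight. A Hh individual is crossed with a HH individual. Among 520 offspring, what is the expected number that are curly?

Punnett square for Hh × HH:
Offspring genotypes: 2 HH, 2 Hh
Phenotype counts: 2 curly, 2 wavy
curly: 2 out of 4 → fraction 1/2
Expected count = 1/2 × 520 = 260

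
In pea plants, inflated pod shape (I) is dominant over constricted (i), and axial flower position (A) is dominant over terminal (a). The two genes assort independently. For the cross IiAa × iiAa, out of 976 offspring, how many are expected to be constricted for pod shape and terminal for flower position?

Dihybrid cross IiAa × iiAa — consider each gene separately:
pod shape: Ii × ii → 2 Ii, 2 ii → 2 I_ : 2 ii (out of 4)
flower position: Aa × Aa → 1 AA, 2 Aa, 1 aa → 3 A_ : 1 aa (out of 4)
Looking for: constricted (ii) and terminal (aa)
P(constricted) = 2/4, P(terminal) = 1/4
P(both) = 2/4 × 1/4 = 2/16 = 1/8
Expected count = 1/8 × 976 = 122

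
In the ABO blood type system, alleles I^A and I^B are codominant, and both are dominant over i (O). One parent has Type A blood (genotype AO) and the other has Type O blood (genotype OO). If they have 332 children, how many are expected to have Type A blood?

Cross: AO × OO
Possible offspring genotypes: 2 AO, 2 OO
Blood type counts: 2 Type A, 2 Type O
Probability of Type A: 2/4 = 1/2
Expected count = 1/2 × 332 = 166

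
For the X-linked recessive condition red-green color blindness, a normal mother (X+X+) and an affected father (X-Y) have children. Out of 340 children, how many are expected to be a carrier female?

Cross: X+X+ × X-Y
Offspring: 2 X+X-, 2 X+Y
Probability of a carrier female: 2/4 = 1/2
Expected count = 1/2 × 340 = 170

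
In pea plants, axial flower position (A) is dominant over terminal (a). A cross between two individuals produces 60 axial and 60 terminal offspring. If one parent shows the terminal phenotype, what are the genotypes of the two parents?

Observed offspring: 60 axial, 60 terminal
The observed ratio simplifies to 1:1. One parent shows terminal, so its genotype must be aa. A 1:1 offspring split requires the other parent to be heterozygous (Aa).
Parent genotypes: aa × Aa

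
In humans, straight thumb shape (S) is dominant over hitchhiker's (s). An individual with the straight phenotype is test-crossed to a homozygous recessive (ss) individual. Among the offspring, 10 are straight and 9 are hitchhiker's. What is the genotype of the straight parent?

Test cross: ? × ss
Offspring: 10 straight, 9 hitchhiker's — approximately 1:1.
A 1:1 ratio in a test cross indicates the unknown parent is heterozygous (Ss).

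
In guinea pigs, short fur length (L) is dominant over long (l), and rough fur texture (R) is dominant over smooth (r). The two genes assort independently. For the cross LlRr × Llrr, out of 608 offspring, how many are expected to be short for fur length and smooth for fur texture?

Dihybrid cross LlRr × Llrr — consider each gene separately:
fur length: Ll × Ll → 1 LL, 2 Ll, 1 ll → 3 L_ : 1 ll (out of 4)
fur texture: Rr × rr → 2 Rr, 2 rr → 2 R_ : 2 rr (out of 4)
Looking for: short (L_) and smooth (rr)
P(short) = 3/4, P(smooth) = 2/4
P(both) = 3/4 × 2/4 = 6/16 = 3/8
Expected count = 3/8 × 608 = 228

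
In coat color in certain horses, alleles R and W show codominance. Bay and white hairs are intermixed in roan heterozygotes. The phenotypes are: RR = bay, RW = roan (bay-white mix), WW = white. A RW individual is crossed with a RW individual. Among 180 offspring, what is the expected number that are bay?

Punnett square for RW × RW:
Offspring genotypes: 1 RR, 2 RW, 1 WW
Phenotype counts: 1 bay, 2 roan (bay-white mix), 1 white
bay: 1 out of 4 → fraction 1/4
Expected count = 1/4 × 180 = 45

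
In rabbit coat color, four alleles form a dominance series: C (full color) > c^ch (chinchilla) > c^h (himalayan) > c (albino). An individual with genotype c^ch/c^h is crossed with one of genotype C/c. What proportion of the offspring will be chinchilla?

Cross: c^ch/c^h × C/c
Allele dominance: C > c^ch > c^h > c
Offspring genotypes: 1 C/c^ch, 1 c^ch/c, 1 C/c^h, 1 c^h/c
Phenotype counts: 2 full color, 1 chinchilla, 1 himalayan
chinchilla: 1 out of 4
Probability: 1/4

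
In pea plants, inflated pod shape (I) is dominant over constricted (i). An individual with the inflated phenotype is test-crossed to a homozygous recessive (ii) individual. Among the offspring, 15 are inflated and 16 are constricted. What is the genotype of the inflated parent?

Test cross: ? × ii
Offspring: 15 inflated, 16 constricted — approximately 1:1.
A 1:1 ratio in a test cross indicates the unknown parent is heterozygous (Ii).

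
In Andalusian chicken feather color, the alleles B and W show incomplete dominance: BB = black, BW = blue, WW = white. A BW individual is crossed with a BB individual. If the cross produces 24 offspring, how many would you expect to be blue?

Punnett square for BW × BB:
Offspring genotypes: 2 BB, 2 BW
Phenotype counts: 2 black, 2 blue
blue: 2 out of 4 → fraction 1/2
Expected count = 1/2 × 24 = 12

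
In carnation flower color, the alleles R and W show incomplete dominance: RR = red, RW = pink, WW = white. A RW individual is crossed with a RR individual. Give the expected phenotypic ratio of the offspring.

Punnett square for RW × RR:
Offspring genotypes: 2 RR, 2 RW
Phenotype counts: 2 red, 2 pink
Ratio: 1 red : 1 pink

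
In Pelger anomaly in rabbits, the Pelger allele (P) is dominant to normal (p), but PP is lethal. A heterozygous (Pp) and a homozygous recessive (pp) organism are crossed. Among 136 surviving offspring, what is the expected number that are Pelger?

Cross: Pp × pp
Punnett square offspring (before lethality): 2 Pp, 2 pp
No PP offspring are produced in this cross.
Pelger: 2 out of 4 → fraction 1/2
Expected count = 1/2 × 136 = 68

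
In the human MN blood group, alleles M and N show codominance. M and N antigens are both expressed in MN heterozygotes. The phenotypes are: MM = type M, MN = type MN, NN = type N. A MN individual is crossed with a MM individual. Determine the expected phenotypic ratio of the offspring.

Punnett square for MN × MM:
Offspring genotypes: 2 MM, 2 MN
Phenotype counts: 2 type M, 2 type MN
Ratio: 1 type M : 1 type MN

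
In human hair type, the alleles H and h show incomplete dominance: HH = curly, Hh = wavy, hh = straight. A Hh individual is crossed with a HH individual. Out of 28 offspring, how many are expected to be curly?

Punnett square for Hh × HH:
Offspring genotypes: 2 HH, 2 Hh
Phenotype counts: 2 curly, 2 wavy
curly: 2 out of 4 → fraction 1/2
Expected count = 1/2 × 28 = 14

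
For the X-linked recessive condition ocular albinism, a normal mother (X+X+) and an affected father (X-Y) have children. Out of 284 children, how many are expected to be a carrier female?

Cross: X+X+ × X-Y
Offspring: 2 X+X-, 2 X+Y
Probability of a carrier female: 2/4 = 1/2
Expected count = 1/2 × 284 = 142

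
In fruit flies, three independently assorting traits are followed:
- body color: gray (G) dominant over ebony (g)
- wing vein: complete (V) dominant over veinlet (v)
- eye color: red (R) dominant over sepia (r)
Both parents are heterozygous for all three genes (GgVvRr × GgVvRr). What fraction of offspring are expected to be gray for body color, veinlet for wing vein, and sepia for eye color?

Trihybrid cross: GgVvRr × GgVvRr
Each trait segregates independently with a 3:1 phenotypic ratio, so each gene contributes 3/4 (dominant) or 1/4 (recessive).
Target: gray (body color), veinlet (wing vein), sepia (eye color)
Probability = product of independent per-trait probabilities
= 3/4 × 1/4 × 1/4 = 3/64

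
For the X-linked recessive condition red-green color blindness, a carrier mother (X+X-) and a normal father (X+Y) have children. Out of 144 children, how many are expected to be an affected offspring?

Cross: X+X- × X+Y
Offspring: 1 X+X+, 1 X+Y, 1 X+X-, 1 X-Y
Probability of an affected offspring: 1/4
Expected count = 1/4 × 144 = 36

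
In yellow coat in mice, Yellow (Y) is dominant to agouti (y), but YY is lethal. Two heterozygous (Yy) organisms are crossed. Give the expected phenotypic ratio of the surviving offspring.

Cross: Yy × Yy
Punnett square offspring (before lethality): 1 YY, 2 Yy, 1 yy
The YY genotype is lethal (embryos die); surviving offspring: 2 Yy, 1 yy
Ratio: 2 yellow : 1 agouti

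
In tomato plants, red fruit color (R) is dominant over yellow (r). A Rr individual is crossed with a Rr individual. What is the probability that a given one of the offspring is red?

Punnett square for Rr × Rr:
Offspring genotypes: 1 RR, 2 Rr, 1 rr
red: 3, yellow: 1
red: 3 out of 4
Probability: 3/4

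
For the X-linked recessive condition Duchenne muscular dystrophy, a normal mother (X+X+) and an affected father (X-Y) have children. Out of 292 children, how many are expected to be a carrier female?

Cross: X+X+ × X-Y
Offspring: 2 X+X-, 2 X+Y
Probability of a carrier female: 2/4 = 1/2
Expected count = 1/2 × 292 = 146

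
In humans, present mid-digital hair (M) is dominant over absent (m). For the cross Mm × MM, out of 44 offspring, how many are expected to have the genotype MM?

Punnett square for Mm × MM:
Offspring genotypes: 2 MM, 2 Mm
Total offspring: 4
Count with target: 2
Probability: 2/4 = 1/2
Expected count = 1/2 × 44 = 22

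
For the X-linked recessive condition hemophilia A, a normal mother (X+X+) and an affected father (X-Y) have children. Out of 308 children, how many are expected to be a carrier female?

Cross: X+X+ × X-Y
Offspring: 2 X+X-, 2 X+Y
Probability of a carrier female: 2/4 = 1/2
Expected count = 1/2 × 308 = 154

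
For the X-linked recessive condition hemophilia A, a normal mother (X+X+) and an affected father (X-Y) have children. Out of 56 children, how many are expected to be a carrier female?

Cross: X+X+ × X-Y
Offspring: 2 X+X-, 2 X+Y
Probability of a carrier female: 2/4 = 1/2
Expected count = 1/2 × 56 = 28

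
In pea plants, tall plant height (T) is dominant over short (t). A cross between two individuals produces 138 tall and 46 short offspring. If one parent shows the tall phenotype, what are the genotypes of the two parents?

Observed offspring: 138 tall, 46 short
The observed ratio simplifies to 3:1. Short (tt) offspring appear, so each parent must contribute one t allele. The parent stated to show tall carries T, so it is Tt. The other parent is then either Tt or tt: Tt × tt would give a 1:1 split, whereas Tt × Tt gives 3:1 — matching the data. So both parents are heterozygous (Tt × Tt).
Parent genotypes: Tt × Tt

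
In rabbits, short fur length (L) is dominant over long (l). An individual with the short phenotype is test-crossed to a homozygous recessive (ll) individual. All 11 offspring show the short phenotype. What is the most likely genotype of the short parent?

Test cross: ? × ll
All offspring are short.
If the unknown parent were heterozygous (Ll), about half of 11 offspring would be long; none are. The unknown parent is most likely homozygous dominant (LL).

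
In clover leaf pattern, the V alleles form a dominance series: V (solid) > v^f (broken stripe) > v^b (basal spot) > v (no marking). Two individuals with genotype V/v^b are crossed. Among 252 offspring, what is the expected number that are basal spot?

Cross: V/v^b × V/v^b
Allele dominance: V > v^f > v^b > v
Offspring genotypes: 1 V/V, 2 V/v^b, 1 v^b/v^b
Phenotype counts: 3 solid, 1 basal spot
basal spot: 1 out of 4 → fraction 1/4
Expected count = 1/4 × 252 = 63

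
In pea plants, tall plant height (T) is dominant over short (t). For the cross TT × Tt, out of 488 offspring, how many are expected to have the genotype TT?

Punnett square for TT × Tt:
Offspring genotypes: 2 TT, 2 Tt
Total offspring: 4
Count with target: 2
Probability: 2/4 = 1/2
Expected count = 1/2 × 488 = 244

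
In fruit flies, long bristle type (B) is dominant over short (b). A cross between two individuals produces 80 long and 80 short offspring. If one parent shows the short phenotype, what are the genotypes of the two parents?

Observed offspring: 80 long, 80 short
The observed ratio simplifies to 1:1. One parent shows short, so its genotype must be bb. A 1:1 offspring split requires the other parent to be heterozygous (Bb).
Parent genotypes: bb × Bb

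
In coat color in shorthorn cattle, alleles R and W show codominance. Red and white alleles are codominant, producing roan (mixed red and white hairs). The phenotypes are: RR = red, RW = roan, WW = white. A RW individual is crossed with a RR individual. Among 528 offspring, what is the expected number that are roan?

Punnett square for RW × RR:
Offspring genotypes: 2 RR, 2 RW
Phenotype counts: 2 red, 2 roan
roan: 2 out of 4 → fraction 1/2
Expected count = 1/2 × 528 = 264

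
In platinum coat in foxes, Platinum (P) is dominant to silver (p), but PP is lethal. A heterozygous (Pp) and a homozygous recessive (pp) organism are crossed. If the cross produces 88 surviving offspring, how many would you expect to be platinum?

Cross: Pp × pp
Punnett square offspring (before lethality): 2 Pp, 2 pp
No PP offspring are produced in this cross.
platinum: 2 out of 4 → fraction 1/2
Expected count = 1/2 × 88 = 44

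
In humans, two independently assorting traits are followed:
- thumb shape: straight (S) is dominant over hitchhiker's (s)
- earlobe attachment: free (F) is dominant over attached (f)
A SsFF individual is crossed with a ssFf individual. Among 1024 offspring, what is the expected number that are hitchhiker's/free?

Dihybrid cross SsFF × ssFf — consider each gene separately:
thumb shape: Ss × ss → 2 Ss, 2 ss → 2 S_ : 2 ss (out of 4)
earlobe attachment: FF × Ff → 2 FF, 2 Ff → 4 F_ (out of 4)
Combine (counts out of 4 × 4 = 16): straight/free (S_F_) = 2×4 = 8; hitchhiker's/free (ssF_) = 2×4 = 8
Phenotype counts (out of 16): 8 straight/free, 8 hitchhiker's/free
hitchhiker's/free: 8 out of 16 → fraction 1/2
Expected count = 1/2 × 1024 = 512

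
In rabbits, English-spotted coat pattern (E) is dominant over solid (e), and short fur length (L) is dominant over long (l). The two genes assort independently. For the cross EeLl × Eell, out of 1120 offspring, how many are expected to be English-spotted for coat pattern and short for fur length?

Dihybrid cross EeLl × Eell — consider each gene separately:
coat pattern: Ee × Ee → 1 EE, 2 Ee, 1 ee → 3 E_ : 1 ee (out of 4)
fur length: Ll × ll → 2 Ll, 2 ll → 2 L_ : 2 ll (out of 4)
Looking for: English-spotted (E_) and short (L_)
P(English-spotted) = 3/4, P(short) = 2/4
P(both) = 3/4 × 2/4 = 6/16 = 3/8
Expected count = 3/8 × 1120 = 420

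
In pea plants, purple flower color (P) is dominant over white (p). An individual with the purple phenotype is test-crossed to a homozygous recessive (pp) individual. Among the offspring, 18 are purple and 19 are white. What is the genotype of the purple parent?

Test cross: ? × pp
Offspring: 18 purple, 19 white — approximately 1:1.
A 1:1 ratio in a test cross indicates the unknown parent is heterozygous (Pp).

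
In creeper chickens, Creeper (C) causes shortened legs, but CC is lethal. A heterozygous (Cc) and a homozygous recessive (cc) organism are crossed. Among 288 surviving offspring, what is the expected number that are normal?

Cross: Cc × cc
Punnett square offspring (before lethality): 2 Cc, 2 cc
No CC offspring are produced in this cross.
normal: 2 out of 4 → fraction 1/2
Expected count = 1/2 × 288 = 144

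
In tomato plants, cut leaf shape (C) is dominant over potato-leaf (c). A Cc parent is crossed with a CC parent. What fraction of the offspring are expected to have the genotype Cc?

Punnett square for Cc × CC:
Offspring genotypes: 2 CC, 2 Cc
Total offspring: 4
Count with target: 2
Probability: 2/4 = 1/2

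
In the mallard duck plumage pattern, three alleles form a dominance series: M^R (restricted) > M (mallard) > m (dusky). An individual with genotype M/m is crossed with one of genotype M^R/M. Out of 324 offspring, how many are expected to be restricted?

Cross: M/m × M^R/M
Allele dominance: M^R > M > m
Offspring genotypes: 1 M^R/M, 1 M/M, 1 M^R/m, 1 M/m
Phenotype counts: 2 restricted, 2 mallard
restricted: 2 out of 4 → fraction 1/2
Expected count = 1/2 × 324 = 162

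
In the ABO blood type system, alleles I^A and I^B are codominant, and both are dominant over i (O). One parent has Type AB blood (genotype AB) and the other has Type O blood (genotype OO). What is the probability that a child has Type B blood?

Cross: AB × OO
Possible offspring genotypes: 2 AO, 2 BO
Blood type counts: 2 Type A, 2 Type B
Probability of Type B: 2/4 = 1/2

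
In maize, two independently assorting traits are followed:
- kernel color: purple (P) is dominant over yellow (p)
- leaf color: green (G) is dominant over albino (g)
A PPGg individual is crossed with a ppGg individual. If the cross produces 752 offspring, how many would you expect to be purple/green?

Dihybrid cross PPGg × ppGg — consider each gene separately:
kernel color: PP × pp → 4 Pp → 4 P_ (out of 4)
leaf color: Gg × Gg → 1 GG, 2 Gg, 1 gg → 3 G_ : 1 gg (out of 4)
Combine (counts out of 4 × 4 = 16): purple/green (P_G_) = 4×3 = 12; purple/albino (P_gg) = 4×1 = 4
Phenotype counts (out of 16): 12 purple/green, 4 purple/albino
purple/green: 12 out of 16 → fraction 3/4
Expected count = 3/4 × 752 = 564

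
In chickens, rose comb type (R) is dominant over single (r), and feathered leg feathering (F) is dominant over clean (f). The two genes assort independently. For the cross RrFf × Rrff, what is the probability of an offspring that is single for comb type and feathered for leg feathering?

Dihybrid cross RrFf × Rrff — consider each gene separately:
comb type: Rr × Rr → 1 RR, 2 Rr, 1 rr → 3 R_ : 1 rr (out of 4)
leg feathering: Ff × ff → 2 Ff, 2 ff → 2 F_ : 2 ff (out of 4)
Looking for: single (rr) and feathered (F_)
P(single) = 1/4, P(feathered) = 2/4
P(both) = 1/4 × 2/4 = 2/16 = 1/8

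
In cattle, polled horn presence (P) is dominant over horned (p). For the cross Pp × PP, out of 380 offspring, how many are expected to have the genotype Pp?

Punnett square for Pp × PP:
Offspring genotypes: 2 PP, 2 Pp
Total offspring: 4
Count with target: 2
Probability: 2/4 = 1/2
Expected count = 1/2 × 380 = 190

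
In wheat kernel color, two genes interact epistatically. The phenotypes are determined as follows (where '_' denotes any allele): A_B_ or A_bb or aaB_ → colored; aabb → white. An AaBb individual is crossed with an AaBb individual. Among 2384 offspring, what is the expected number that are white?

Cross: AaBb × AaBb — consider each gene separately:
A gene: Aa × Aa → 1 AA, 2 Aa, 1 aa → 3 A_ : 1 aa (out of 4)
B gene: Bb × Bb → 1 BB, 2 Bb, 1 bb → 3 B_ : 1 bb (out of 4)
Genotype classes (out of 4 × 4 = 16): A_B_ = 3×3 = 9; A_bb = 3×1 = 3; aaB_ = 1×3 = 3; aabb = 1×1 = 1
Apply the phenotype rules: A_B_ (9) + A_bb (3) + aaB_ (3) → colored; aabb (1) → white
Phenotype counts (out of 16): 15 colored, 1 white
white: 1 out of 16 → fraction 1/16
Expected count = 1/16 × 2384 = 149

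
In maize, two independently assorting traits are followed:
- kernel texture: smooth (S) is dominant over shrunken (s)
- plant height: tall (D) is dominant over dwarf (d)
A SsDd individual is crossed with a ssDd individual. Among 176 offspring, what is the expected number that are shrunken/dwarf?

Dihybrid cross SsDd × ssDd — consider each gene separately:
kernel texture: Ss × ss → 2 Ss, 2 ss → 2 S_ : 2 ss (out of 4)
plant height: Dd × Dd → 1 DD, 2 Dd, 1 dd → 3 D_ : 1 dd (out of 4)
Combine (counts out of 4 × 4 = 16): smooth/tall (S_D_) = 2×3 = 6; smooth/dwarf (S_dd) = 2×1 = 2; shrunken/tall (ssD_) = 2×3 = 6; shrunken/dwarf (ssdd) = 2×1 = 2
Phenotype counts (out of 16): 6 smooth/tall, 2 smooth/dwarf, 6 shrunken/tall, 2 shrunken/dwarf
shrunken/dwarf: 2 out of 16 → fraction 1/8
Expected count = 1/8 × 176 = 22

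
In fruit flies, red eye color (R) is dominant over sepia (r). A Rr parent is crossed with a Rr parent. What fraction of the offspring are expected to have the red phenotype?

Punnett square for Rr × Rr:
Offspring genotypes: 1 RR, 2 Rr, 1 rr
Total offspring: 4
Count with target: 3
Probability: 3/4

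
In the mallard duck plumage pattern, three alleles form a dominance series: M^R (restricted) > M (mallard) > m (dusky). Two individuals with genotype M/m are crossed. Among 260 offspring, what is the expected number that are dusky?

Cross: M/m × M/m
Allele dominance: M^R > M > m
Offspring genotypes: 1 M/M, 2 M/m, 1 m/m
Phenotype counts: 3 mallard, 1 dusky
dusky: 1 out of 4 → fraction 1/4
Expected count = 1/4 × 260 = 65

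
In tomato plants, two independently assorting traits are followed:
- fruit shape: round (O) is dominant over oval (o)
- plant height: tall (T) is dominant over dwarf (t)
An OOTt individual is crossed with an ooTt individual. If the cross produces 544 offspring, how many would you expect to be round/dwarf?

Dihybrid cross OOTt × ooTt — consider each gene separately:
fruit shape: OO × oo → 4 Oo → 4 O_ (out of 4)
plant height: Tt × Tt → 1 TT, 2 Tt, 1 tt → 3 T_ : 1 tt (out of 4)
Combine (counts out of 4 × 4 = 16): round/tall (O_T_) = 4×3 = 12; round/dwarf (O_tt) = 4×1 = 4
Phenotype counts (out of 16): 12 round/tall, 4 round/dwarf
round/dwarf: 4 out of 16 → fraction 1/4
Expected count = 1/4 × 544 = 136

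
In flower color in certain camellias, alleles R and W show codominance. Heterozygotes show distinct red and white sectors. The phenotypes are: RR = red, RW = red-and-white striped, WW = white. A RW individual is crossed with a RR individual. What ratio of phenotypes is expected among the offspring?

Punnett square for RW × RR:
Offspring genotypes: 2 RR, 2 RW
Phenotype counts: 2 red, 2 red-and-white striped
Ratio: 1 red : 1 red-and-white striped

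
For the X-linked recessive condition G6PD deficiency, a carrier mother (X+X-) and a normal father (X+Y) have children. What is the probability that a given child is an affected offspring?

Cross: X+X- × X+Y
Offspring: 1 X+X+, 1 X+Y, 1 X+X-, 1 X-Y
Probability of an affected offspring: 1/4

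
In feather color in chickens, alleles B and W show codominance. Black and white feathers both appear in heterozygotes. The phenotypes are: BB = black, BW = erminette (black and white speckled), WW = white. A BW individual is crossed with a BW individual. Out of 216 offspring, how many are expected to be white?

Punnett square for BW × BW:
Offspring genotypes: 1 BB, 2 BW, 1 WW
Phenotype counts: 1 black, 2 erminette (black and white speckled), 1 white
white: 1 out of 4 → fraction 1/4
Expected count = 1/4 × 216 = 54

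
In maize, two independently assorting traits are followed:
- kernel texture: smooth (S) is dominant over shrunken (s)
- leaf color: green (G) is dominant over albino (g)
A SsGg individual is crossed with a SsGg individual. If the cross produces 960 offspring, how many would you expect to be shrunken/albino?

Dihybrid cross SsGg × SsGg — consider each gene separately:
kernel texture: Ss × Ss → 1 SS, 2 Ss, 1 ss → 3 S_ : 1 ss (out of 4)
leaf color: Gg × Gg → 1 GG, 2 Gg, 1 gg → 3 G_ : 1 gg (out of 4)
Combine (counts out of 4 × 4 = 16): smooth/green (S_G_) = 3×3 = 9; smooth/albino (S_gg) = 3×1 = 3; shrunken/green (ssG_) = 1×3 = 3; shrunken/albino (ssgg) = 1×1 = 1
Phenotype counts (out of 16): 9 smooth/green, 3 smooth/albino, 3 shrunken/green, 1 shrunken/albino
shrunken/albino: 1 out of 16 → fraction 1/16
Expected count = 1/16 × 960 = 60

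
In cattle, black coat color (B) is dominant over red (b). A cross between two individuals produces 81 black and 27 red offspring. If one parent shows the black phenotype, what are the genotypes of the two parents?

Observed offspring: 81 black, 27 red
The observed ratio simplifies to 3:1. Red (bb) offspring appear, so each parent must contribute one b allele. The parent stated to show black carries B, so it is Bb. The other parent is then either Bb or bb: Bb × bb would give a 1:1 split, whereas Bb × Bb gives 3:1 — matching the data. So both parents are heterozygous (Bb × Bb).
Parent genotypes: Bb × Bb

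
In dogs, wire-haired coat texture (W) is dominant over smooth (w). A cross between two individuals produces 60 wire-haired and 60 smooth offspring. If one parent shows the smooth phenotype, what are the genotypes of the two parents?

Observed offspring: 60 wire-haired, 60 smooth
The observed ratio simplifies to 1:1. One parent shows smooth, so its genotype must be ww. A 1:1 offspring split requires the other parent to be heterozygous (Ww).
Parent genotypes: ww × Ww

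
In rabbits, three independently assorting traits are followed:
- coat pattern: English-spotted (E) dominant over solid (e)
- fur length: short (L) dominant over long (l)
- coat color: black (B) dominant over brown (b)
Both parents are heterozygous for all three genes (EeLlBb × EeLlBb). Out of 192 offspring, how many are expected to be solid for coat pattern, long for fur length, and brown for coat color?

Trihybrid cross: EeLlBb × EeLlBb
Each trait segregates independently with a 3:1 phenotypic ratio, so each gene contributes 3/4 (dominant) or 1/4 (recessive).
Target: solid (coat pattern), long (fur length), brown (coat color)
Probability = product of independent per-trait probabilities
= 1/4 × 1/4 × 1/4 = 1/64
Expected count = 1/64 × 192 = 3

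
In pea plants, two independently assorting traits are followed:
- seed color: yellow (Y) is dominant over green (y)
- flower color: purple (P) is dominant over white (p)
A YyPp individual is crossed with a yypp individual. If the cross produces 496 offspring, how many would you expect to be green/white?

Dihybrid cross YyPp × yypp — consider each gene separately:
seed color: Yy × yy → 2 Yy, 2 yy → 2 Y_ : 2 yy (out of 4)
flower color: Pp × pp → 2 Pp, 2 pp → 2 P_ : 2 pp (out of 4)
Combine (counts out of 4 × 4 = 16): yellow/purple (Y_P_) = 2×2 = 4; yellow/white (Y_pp) = 2×2 = 4; green/purple (yyP_) = 2×2 = 4; green/white (yypp) = 2×2 = 4
Phenotype counts (out of 16): 4 yellow/purple, 4 yellow/white, 4 green/purple, 4 green/white
green/white: 4 out of 16 → fraction 1/4
Expected count = 1/4 × 496 = 124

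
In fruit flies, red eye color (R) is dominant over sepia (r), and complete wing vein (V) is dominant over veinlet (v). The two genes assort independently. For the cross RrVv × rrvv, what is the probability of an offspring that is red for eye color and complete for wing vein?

Dihybrid cross RrVv × rrvv — consider each gene separately:
eye color: Rr × rr → 2 Rr, 2 rr → 2 R_ : 2 rr (out of 4)
wing vein: Vv × vv → 2 Vv, 2 vv → 2 V_ : 2 vv (out of 4)
Looking for: red (R_) and complete (V_)
P(red) = 2/4, P(complete) = 2/4
P(both) = 2/4 × 2/4 = 4/16 = 1/4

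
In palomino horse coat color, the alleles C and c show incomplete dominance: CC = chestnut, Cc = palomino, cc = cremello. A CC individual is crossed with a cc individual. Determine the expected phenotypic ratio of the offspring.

Punnett square for CC × cc:
Offspring genotypes: 4 Cc
Phenotype counts: 4 palomino
Ratio: all palomino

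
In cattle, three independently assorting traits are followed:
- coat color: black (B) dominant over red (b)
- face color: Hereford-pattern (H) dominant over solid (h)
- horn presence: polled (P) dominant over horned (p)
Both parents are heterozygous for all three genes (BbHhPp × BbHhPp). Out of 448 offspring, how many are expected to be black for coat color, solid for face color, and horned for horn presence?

Trihybrid cross: BbHhPp × BbHhPp
Each trait segregates independently with a 3:1 phenotypic ratio, so each gene contributes 3/4 (dominant) or 1/4 (recessive).
Target: black (coat color), solid (face color), horned (horn presence)
Probability = product of independent per-trait probabilities
= 3/4 × 1/4 × 1/4 = 3/64
Expected count = 3/64 × 448 = 21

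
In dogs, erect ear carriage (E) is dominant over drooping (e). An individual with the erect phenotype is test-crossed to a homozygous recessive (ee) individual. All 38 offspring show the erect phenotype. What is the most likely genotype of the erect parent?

Test cross: ? × ee
All offspring are erect.
If the unknown parent were heterozygous (Ee), about half of 38 offspring would be drooping; none are. The unknown parent is most likely homozygous dominant (EE).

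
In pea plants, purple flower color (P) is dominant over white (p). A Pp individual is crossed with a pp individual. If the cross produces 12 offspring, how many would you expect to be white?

Punnett square for Pp × pp:
Offspring genotypes: 2 Pp, 2 pp
purple: 2, white: 2
white: 2 out of 4 → fraction 1/2
Expected count = 1/2 × 12 = 6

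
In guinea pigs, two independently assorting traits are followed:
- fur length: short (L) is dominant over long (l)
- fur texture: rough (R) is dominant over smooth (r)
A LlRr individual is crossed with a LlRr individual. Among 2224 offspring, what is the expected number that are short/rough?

Dihybrid cross LlRr × LlRr — consider each gene separately:
fur length: Ll × Ll → 1 LL, 2 Ll, 1 ll → 3 L_ : 1 ll (out of 4)
fur texture: Rr × Rr → 1 RR, 2 Rr, 1 rr → 3 R_ : 1 rr (out of 4)
Combine (counts out of 4 × 4 = 16): short/rough (L_R_) = 3×3 = 9; short/smooth (L_rr) = 3×1 = 3; long/rough (llR_) = 1×3 = 3; long/smooth (llrr) = 1×1 = 1
Phenotype counts (out of 16): 9 short/rough, 3 short/smooth, 3 long/rough, 1 long/smooth
short/rough: 9 out of 16 → fraction 9/16
Expected count = 9/16 × 2224 = 1251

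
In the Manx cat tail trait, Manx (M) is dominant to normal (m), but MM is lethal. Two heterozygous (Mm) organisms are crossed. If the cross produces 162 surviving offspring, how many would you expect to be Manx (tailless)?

Cross: Mm × Mm
Punnett square offspring (before lethality): 1 MM, 2 Mm, 1 mm
The MM genotype is lethal (embryos die); surviving offspring: 2 Mm, 1 mm
Manx (tailless): 2 out of 3 → fraction 2/3
Expected count = 2/3 × 162 = 108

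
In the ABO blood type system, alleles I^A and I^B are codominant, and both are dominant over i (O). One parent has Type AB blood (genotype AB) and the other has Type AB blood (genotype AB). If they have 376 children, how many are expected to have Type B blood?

Cross: AB × AB
Possible offspring genotypes: 1 AA, 2 AB, 1 BB
Blood type counts: 1 Type A, 2 Type AB, 1 Type B
Probability of Type B: 1/4
Expected count = 1/4 × 376 = 94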